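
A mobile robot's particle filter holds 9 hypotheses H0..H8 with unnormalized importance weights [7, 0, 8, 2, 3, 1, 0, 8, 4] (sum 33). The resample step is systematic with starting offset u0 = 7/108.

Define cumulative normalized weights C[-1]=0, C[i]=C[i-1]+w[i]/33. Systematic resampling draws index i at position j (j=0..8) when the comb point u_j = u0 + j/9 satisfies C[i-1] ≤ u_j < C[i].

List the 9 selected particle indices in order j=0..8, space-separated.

C = [7/33, 7/33, 5/11, 17/33, 20/33, 7/11, 7/11, 29/33, 1]
j=0: u_0=7/108 ∈ [0, 7/33) → index 0
j=1: u_1=19/108 ∈ [0, 7/33) → index 0
j=2: u_2=31/108 ∈ [7/33, 5/11) → index 2
j=3: u_3=43/108 ∈ [7/33, 5/11) → index 2
j=4: u_4=55/108 ∈ [5/11, 17/33) → index 3
j=5: u_5=67/108 ∈ [20/33, 7/11) → index 5
j=6: u_6=79/108 ∈ [7/11, 29/33) → index 7
j=7: u_7=91/108 ∈ [7/11, 29/33) → index 7
j=8: u_8=103/108 ∈ [29/33, 1) → index 8

0 0 2 2 3 5 7 7 8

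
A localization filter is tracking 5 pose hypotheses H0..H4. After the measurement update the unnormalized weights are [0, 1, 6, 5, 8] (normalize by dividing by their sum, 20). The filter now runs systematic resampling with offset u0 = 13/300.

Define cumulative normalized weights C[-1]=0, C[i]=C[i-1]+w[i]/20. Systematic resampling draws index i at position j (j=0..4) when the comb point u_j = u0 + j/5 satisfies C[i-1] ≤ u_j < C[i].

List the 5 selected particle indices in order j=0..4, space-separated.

C = [0, 1/20, 7/20, 3/5, 1]
j=0: u_0=13/300 ∈ [0, 1/20) → index 1
j=1: u_1=73/300 ∈ [1/20, 7/20) → index 2
j=2: u_2=133/300 ∈ [7/20, 3/5) → index 3
j=3: u_3=193/300 ∈ [3/5, 1) → index 4
j=4: u_4=253/300 ∈ [3/5, 1) → index 4

1 2 3 4 4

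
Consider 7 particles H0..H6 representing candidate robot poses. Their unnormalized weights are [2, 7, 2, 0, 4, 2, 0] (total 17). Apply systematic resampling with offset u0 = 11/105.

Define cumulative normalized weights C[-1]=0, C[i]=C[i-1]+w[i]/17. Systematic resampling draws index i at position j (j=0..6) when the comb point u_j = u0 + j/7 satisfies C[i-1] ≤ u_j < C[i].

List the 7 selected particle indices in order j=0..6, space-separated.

0 1 1 2 4 4 5

C = [2/17, 9/17, 11/17, 11/17, 15/17, 1, 1]
j=0: u_0=11/105 ∈ [0, 2/17) → index 0
j=1: u_1=26/105 ∈ [2/17, 9/17) → index 1
j=2: u_2=41/105 ∈ [2/17, 9/17) → index 1
j=3: u_3=8/15 ∈ [9/17, 11/17) → index 2
j=4: u_4=71/105 ∈ [11/17, 15/17) → index 4
j=5: u_5=86/105 ∈ [11/17, 15/17) → index 4
j=6: u_6=101/105 ∈ [15/17, 1) → index 5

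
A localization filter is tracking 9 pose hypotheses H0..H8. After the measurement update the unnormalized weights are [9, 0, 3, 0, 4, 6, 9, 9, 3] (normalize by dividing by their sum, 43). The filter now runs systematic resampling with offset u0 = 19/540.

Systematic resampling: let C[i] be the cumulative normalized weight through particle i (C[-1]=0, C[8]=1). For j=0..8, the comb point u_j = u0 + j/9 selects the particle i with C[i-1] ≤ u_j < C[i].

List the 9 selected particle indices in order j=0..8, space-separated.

0 0 2 4 5 6 6 7 7

C = [9/43, 9/43, 12/43, 12/43, 16/43, 22/43, 31/43, 40/43, 1]
j=0: u_0=19/540 ∈ [0, 9/43) → index 0
j=1: u_1=79/540 ∈ [0, 9/43) → index 0
j=2: u_2=139/540 ∈ [9/43, 12/43) → index 2
j=3: u_3=199/540 ∈ [12/43, 16/43) → index 4
j=4: u_4=259/540 ∈ [16/43, 22/43) → index 5
j=5: u_5=319/540 ∈ [22/43, 31/43) → index 6
j=6: u_6=379/540 ∈ [22/43, 31/43) → index 6
j=7: u_7=439/540 ∈ [31/43, 40/43) → index 7
j=8: u_8=499/540 ∈ [31/43, 40/43) → index 7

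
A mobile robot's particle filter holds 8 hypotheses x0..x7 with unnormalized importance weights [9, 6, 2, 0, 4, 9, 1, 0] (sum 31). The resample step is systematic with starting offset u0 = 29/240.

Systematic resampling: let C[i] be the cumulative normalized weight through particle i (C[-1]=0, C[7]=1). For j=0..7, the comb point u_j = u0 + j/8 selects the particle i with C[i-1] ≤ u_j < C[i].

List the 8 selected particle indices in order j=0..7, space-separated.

C = [9/31, 15/31, 17/31, 17/31, 21/31, 30/31, 1, 1]
j=0: u_0=29/240 ∈ [0, 9/31) → index 0
j=1: u_1=59/240 ∈ [0, 9/31) → index 0
j=2: u_2=89/240 ∈ [9/31, 15/31) → index 1
j=3: u_3=119/240 ∈ [15/31, 17/31) → index 2
j=4: u_4=149/240 ∈ [17/31, 21/31) → index 4
j=5: u_5=179/240 ∈ [21/31, 30/31) → index 5
j=6: u_6=209/240 ∈ [21/31, 30/31) → index 5
j=7: u_7=239/240 ∈ [30/31, 1) → index 6

0 0 1 2 4 5 5 6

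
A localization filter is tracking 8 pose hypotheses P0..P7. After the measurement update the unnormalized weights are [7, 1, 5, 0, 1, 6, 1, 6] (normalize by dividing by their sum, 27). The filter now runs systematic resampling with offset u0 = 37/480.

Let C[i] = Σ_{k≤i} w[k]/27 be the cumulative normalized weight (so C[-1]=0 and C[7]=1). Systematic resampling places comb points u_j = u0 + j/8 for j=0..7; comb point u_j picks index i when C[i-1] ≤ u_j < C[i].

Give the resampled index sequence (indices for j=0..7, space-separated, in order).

0 0 2 2 5 5 7 7

C = [7/27, 8/27, 13/27, 13/27, 14/27, 20/27, 7/9, 1]
j=0: u_0=37/480 ∈ [0, 7/27) → index 0
j=1: u_1=97/480 ∈ [0, 7/27) → index 0
j=2: u_2=157/480 ∈ [8/27, 13/27) → index 2
j=3: u_3=217/480 ∈ [8/27, 13/27) → index 2
j=4: u_4=277/480 ∈ [14/27, 20/27) → index 5
j=5: u_5=337/480 ∈ [14/27, 20/27) → index 5
j=6: u_6=397/480 ∈ [7/9, 1) → index 7
j=7: u_7=457/480 ∈ [7/9, 1) → index 7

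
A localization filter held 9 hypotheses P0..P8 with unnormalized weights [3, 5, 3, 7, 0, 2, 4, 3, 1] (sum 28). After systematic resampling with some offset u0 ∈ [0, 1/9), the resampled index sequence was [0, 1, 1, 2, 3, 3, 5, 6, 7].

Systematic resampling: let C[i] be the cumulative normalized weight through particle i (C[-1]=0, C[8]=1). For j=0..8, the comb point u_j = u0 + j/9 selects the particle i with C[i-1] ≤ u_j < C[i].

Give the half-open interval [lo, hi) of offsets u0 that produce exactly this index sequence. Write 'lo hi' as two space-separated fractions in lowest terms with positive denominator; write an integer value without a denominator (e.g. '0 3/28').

0 1/21

C = [3/28, 2/7, 11/28, 9/14, 9/14, 5/7, 6/7, 27/28, 1]
j=0 picked index 0: u0 ∈ [0, 3/28)
j=1 picked index 1: u0 ∈ [-1/252, 11/63)
j=2 picked index 1: u0 ∈ [-29/252, 4/63)
j=3 picked index 2: u0 ∈ [-1/21, 5/84)
j=4 picked index 3: u0 ∈ [-13/252, 25/126)
j=5 picked index 3: u0 ∈ [-41/252, 11/126)
j=6 picked index 5: u0 ∈ [-1/42, 1/21)
j=7 picked index 6: u0 ∈ [-4/63, 5/63)
j=8 picked index 7: u0 ∈ [-2/63, 19/252)
intersection: [0, 1/21)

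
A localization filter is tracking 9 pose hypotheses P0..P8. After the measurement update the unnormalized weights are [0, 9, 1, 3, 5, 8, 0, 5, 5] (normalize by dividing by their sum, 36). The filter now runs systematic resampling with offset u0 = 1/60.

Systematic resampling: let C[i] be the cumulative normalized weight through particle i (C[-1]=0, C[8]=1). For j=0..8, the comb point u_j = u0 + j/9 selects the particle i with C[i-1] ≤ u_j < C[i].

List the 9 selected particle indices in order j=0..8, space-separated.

C = [0, 1/4, 5/18, 13/36, 1/2, 13/18, 13/18, 31/36, 1]
j=0: u_0=1/60 ∈ [0, 1/4) → index 1
j=1: u_1=23/180 ∈ [0, 1/4) → index 1
j=2: u_2=43/180 ∈ [0, 1/4) → index 1
j=3: u_3=7/20 ∈ [5/18, 13/36) → index 3
j=4: u_4=83/180 ∈ [13/36, 1/2) → index 4
j=5: u_5=103/180 ∈ [1/2, 13/18) → index 5
j=6: u_6=41/60 ∈ [1/2, 13/18) → index 5
j=7: u_7=143/180 ∈ [13/18, 31/36) → index 7
j=8: u_8=163/180 ∈ [31/36, 1) → index 8

1 1 1 3 4 5 5 7 8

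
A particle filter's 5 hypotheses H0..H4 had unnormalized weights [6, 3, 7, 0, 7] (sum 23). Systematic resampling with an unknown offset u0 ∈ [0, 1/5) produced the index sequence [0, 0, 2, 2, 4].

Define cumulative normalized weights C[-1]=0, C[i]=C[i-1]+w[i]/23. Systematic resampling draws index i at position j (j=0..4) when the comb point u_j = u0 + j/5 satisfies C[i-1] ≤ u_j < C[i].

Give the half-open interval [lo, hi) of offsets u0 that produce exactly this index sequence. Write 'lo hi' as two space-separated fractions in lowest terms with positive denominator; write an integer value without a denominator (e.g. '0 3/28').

C = [6/23, 9/23, 16/23, 16/23, 1]
j=0 picked index 0: u0 ∈ [0, 6/23)
j=1 picked index 0: u0 ∈ [-1/5, 7/115)
j=2 picked index 2: u0 ∈ [-1/115, 34/115)
j=3 picked index 2: u0 ∈ [-24/115, 11/115)
j=4 picked index 4: u0 ∈ [-12/115, 1/5)
intersection: [0, 7/115)

0 7/115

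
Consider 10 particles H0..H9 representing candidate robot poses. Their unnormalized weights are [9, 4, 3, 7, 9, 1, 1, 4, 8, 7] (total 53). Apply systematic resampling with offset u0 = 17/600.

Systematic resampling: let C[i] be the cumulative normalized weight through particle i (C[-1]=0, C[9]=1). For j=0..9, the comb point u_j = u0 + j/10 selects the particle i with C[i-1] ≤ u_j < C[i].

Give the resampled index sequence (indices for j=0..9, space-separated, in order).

0 0 1 3 3 4 6 8 8 9

C = [9/53, 13/53, 16/53, 23/53, 32/53, 33/53, 34/53, 38/53, 46/53, 1]
j=0: u_0=17/600 ∈ [0, 9/53) → index 0
j=1: u_1=77/600 ∈ [0, 9/53) → index 0
j=2: u_2=137/600 ∈ [9/53, 13/53) → index 1
j=3: u_3=197/600 ∈ [16/53, 23/53) → index 3
j=4: u_4=257/600 ∈ [16/53, 23/53) → index 3
j=5: u_5=317/600 ∈ [23/53, 32/53) → index 4
j=6: u_6=377/600 ∈ [33/53, 34/53) → index 6
j=7: u_7=437/600 ∈ [38/53, 46/53) → index 8
j=8: u_8=497/600 ∈ [38/53, 46/53) → index 8
j=9: u_9=557/600 ∈ [46/53, 1) → index 9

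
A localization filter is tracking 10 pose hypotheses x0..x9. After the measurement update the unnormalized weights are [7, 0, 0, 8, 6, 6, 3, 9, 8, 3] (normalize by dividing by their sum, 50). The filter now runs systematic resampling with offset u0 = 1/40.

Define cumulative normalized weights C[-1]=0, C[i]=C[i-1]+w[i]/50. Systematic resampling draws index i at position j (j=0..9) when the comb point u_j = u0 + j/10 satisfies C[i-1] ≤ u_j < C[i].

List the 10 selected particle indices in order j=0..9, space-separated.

0 0 3 4 5 5 7 7 8 8

C = [7/50, 7/50, 7/50, 3/10, 21/50, 27/50, 3/5, 39/50, 47/50, 1]
j=0: u_0=1/40 ∈ [0, 7/50) → index 0
j=1: u_1=1/8 ∈ [0, 7/50) → index 0
j=2: u_2=9/40 ∈ [7/50, 3/10) → index 3
j=3: u_3=13/40 ∈ [3/10, 21/50) → index 4
j=4: u_4=17/40 ∈ [21/50, 27/50) → index 5
j=5: u_5=21/40 ∈ [21/50, 27/50) → index 5
j=6: u_6=5/8 ∈ [3/5, 39/50) → index 7
j=7: u_7=29/40 ∈ [3/5, 39/50) → index 7
j=8: u_8=33/40 ∈ [39/50, 47/50) → index 8
j=9: u_9=37/40 ∈ [39/50, 47/50) → index 8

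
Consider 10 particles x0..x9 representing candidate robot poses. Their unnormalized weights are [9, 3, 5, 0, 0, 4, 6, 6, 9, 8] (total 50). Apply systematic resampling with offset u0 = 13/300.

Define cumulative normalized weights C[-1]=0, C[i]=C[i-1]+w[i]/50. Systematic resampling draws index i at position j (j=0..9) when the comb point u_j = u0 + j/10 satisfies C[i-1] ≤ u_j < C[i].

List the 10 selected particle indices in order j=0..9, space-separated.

0 0 2 5 6 7 7 8 9 9

C = [9/50, 6/25, 17/50, 17/50, 17/50, 21/50, 27/50, 33/50, 21/25, 1]
j=0: u_0=13/300 ∈ [0, 9/50) → index 0
j=1: u_1=43/300 ∈ [0, 9/50) → index 0
j=2: u_2=73/300 ∈ [6/25, 17/50) → index 2
j=3: u_3=103/300 ∈ [17/50, 21/50) → index 5
j=4: u_4=133/300 ∈ [21/50, 27/50) → index 6
j=5: u_5=163/300 ∈ [27/50, 33/50) → index 7
j=6: u_6=193/300 ∈ [27/50, 33/50) → index 7
j=7: u_7=223/300 ∈ [33/50, 21/25) → index 8
j=8: u_8=253/300 ∈ [21/25, 1) → index 9
j=9: u_9=283/300 ∈ [21/25, 1) → index 9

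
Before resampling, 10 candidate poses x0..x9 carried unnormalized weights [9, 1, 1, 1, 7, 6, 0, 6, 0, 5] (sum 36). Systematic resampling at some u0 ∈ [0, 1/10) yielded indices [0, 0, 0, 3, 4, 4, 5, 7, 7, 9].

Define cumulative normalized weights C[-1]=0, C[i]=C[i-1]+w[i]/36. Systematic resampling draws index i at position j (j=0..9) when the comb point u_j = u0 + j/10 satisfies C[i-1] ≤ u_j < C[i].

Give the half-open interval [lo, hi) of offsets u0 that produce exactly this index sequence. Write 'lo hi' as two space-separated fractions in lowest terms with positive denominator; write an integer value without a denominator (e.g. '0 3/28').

C = [1/4, 5/18, 11/36, 1/3, 19/36, 25/36, 25/36, 31/36, 31/36, 1]
j=0 picked index 0: u0 ∈ [0, 1/4)
j=1 picked index 0: u0 ∈ [-1/10, 3/20)
j=2 picked index 0: u0 ∈ [-1/5, 1/20)
j=3 picked index 3: u0 ∈ [1/180, 1/30)
j=4 picked index 4: u0 ∈ [-1/15, 23/180)
j=5 picked index 4: u0 ∈ [-1/6, 1/36)
j=6 picked index 5: u0 ∈ [-13/180, 17/180)
j=7 picked index 7: u0 ∈ [-1/180, 29/180)
j=8 picked index 7: u0 ∈ [-19/180, 11/180)
j=9 picked index 9: u0 ∈ [-7/180, 1/10)
intersection: [1/180, 1/36)

1/180 1/36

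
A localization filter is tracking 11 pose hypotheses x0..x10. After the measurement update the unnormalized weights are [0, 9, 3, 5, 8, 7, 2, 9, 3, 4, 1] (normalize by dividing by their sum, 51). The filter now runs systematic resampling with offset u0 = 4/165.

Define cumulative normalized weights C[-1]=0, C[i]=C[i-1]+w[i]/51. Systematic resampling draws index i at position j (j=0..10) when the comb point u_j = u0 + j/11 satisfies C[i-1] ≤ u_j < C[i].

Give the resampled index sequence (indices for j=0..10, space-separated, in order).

C = [0, 3/17, 4/17, 1/3, 25/51, 32/51, 2/3, 43/51, 46/51, 50/51, 1]
j=0: u_0=4/165 ∈ [0, 3/17) → index 1
j=1: u_1=19/165 ∈ [0, 3/17) → index 1
j=2: u_2=34/165 ∈ [3/17, 4/17) → index 2
j=3: u_3=49/165 ∈ [4/17, 1/3) → index 3
j=4: u_4=64/165 ∈ [1/3, 25/51) → index 4
j=5: u_5=79/165 ∈ [1/3, 25/51) → index 4
j=6: u_6=94/165 ∈ [25/51, 32/51) → index 5
j=7: u_7=109/165 ∈ [32/51, 2/3) → index 6
j=8: u_8=124/165 ∈ [2/3, 43/51) → index 7
j=9: u_9=139/165 ∈ [2/3, 43/51) → index 7
j=10: u_10=14/15 ∈ [46/51, 50/51) → index 9

1 1 2 3 4 4 5 6 7 7 9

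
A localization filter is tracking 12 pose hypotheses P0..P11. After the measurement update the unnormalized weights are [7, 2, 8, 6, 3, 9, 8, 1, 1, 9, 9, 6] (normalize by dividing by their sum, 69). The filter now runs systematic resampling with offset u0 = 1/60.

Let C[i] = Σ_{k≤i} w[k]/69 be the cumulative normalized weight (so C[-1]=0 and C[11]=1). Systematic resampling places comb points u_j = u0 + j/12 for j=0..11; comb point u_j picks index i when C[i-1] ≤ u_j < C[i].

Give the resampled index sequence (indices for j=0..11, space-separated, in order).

C = [7/69, 3/23, 17/69, 1/3, 26/69, 35/69, 43/69, 44/69, 15/23, 18/23, 21/23, 1]
j=0: u_0=1/60 ∈ [0, 7/69) → index 0
j=1: u_1=1/10 ∈ [0, 7/69) → index 0
j=2: u_2=11/60 ∈ [3/23, 17/69) → index 2
j=3: u_3=4/15 ∈ [17/69, 1/3) → index 3
j=4: u_4=7/20 ∈ [1/3, 26/69) → index 4
j=5: u_5=13/30 ∈ [26/69, 35/69) → index 5
j=6: u_6=31/60 ∈ [35/69, 43/69) → index 6
j=7: u_7=3/5 ∈ [35/69, 43/69) → index 6
j=8: u_8=41/60 ∈ [15/23, 18/23) → index 9
j=9: u_9=23/30 ∈ [15/23, 18/23) → index 9
j=10: u_10=17/20 ∈ [18/23, 21/23) → index 10
j=11: u_11=14/15 ∈ [21/23, 1) → index 11

0 0 2 3 4 5 6 6 9 9 10 11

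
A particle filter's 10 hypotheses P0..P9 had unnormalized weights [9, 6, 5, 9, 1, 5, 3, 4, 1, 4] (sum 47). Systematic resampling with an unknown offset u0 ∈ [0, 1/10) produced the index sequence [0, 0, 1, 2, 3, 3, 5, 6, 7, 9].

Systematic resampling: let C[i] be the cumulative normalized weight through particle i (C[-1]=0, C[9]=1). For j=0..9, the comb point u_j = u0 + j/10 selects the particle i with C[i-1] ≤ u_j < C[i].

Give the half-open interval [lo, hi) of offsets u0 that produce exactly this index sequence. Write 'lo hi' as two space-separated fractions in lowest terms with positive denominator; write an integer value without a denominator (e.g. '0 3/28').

C = [9/47, 15/47, 20/47, 29/47, 30/47, 35/47, 38/47, 42/47, 43/47, 1]
j=0 picked index 0: u0 ∈ [0, 9/47)
j=1 picked index 0: u0 ∈ [-1/10, 43/470)
j=2 picked index 1: u0 ∈ [-2/235, 28/235)
j=3 picked index 2: u0 ∈ [9/470, 59/470)
j=4 picked index 3: u0 ∈ [6/235, 51/235)
j=5 picked index 3: u0 ∈ [-7/94, 11/94)
j=6 picked index 5: u0 ∈ [9/235, 34/235)
j=7 picked index 6: u0 ∈ [21/470, 51/470)
j=8 picked index 7: u0 ∈ [2/235, 22/235)
j=9 picked index 9: u0 ∈ [7/470, 1/10)
intersection: [21/470, 43/470)

21/470 43/470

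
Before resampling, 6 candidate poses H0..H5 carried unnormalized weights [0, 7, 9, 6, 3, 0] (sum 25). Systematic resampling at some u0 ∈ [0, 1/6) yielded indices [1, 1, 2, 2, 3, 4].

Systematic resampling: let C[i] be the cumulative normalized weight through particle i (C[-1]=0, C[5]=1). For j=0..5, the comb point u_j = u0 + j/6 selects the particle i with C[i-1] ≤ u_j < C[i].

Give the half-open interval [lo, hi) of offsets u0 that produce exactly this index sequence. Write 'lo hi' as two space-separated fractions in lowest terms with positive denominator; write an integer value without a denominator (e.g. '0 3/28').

C = [0, 7/25, 16/25, 22/25, 1, 1]
j=0 picked index 1: u0 ∈ [0, 7/25)
j=1 picked index 1: u0 ∈ [-1/6, 17/150)
j=2 picked index 2: u0 ∈ [-4/75, 23/75)
j=3 picked index 2: u0 ∈ [-11/50, 7/50)
j=4 picked index 3: u0 ∈ [-2/75, 16/75)
j=5 picked index 4: u0 ∈ [7/150, 1/6)
intersection: [7/150, 17/150)

7/150 17/150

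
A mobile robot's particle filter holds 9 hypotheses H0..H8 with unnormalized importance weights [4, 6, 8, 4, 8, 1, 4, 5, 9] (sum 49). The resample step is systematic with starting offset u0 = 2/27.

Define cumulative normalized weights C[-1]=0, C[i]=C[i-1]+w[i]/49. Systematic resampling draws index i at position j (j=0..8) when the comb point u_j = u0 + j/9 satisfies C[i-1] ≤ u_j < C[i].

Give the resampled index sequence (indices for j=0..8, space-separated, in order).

0 1 2 3 4 5 7 8 8

C = [4/49, 10/49, 18/49, 22/49, 30/49, 31/49, 5/7, 40/49, 1]
j=0: u_0=2/27 ∈ [0, 4/49) → index 0
j=1: u_1=5/27 ∈ [4/49, 10/49) → index 1
j=2: u_2=8/27 ∈ [10/49, 18/49) → index 2
j=3: u_3=11/27 ∈ [18/49, 22/49) → index 3
j=4: u_4=14/27 ∈ [22/49, 30/49) → index 4
j=5: u_5=17/27 ∈ [30/49, 31/49) → index 5
j=6: u_6=20/27 ∈ [5/7, 40/49) → index 7
j=7: u_7=23/27 ∈ [40/49, 1) → index 8
j=8: u_8=26/27 ∈ [40/49, 1) → index 8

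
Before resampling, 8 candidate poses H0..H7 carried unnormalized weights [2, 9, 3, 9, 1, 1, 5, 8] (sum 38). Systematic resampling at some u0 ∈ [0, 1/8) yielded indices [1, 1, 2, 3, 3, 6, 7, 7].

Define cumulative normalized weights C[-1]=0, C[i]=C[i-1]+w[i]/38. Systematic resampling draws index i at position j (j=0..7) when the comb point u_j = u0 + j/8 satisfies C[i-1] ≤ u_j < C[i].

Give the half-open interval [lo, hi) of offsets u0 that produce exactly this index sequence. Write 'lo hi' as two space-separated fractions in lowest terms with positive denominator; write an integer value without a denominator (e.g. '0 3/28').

C = [1/19, 11/38, 7/19, 23/38, 12/19, 25/38, 15/19, 1]
j=0 picked index 1: u0 ∈ [1/19, 11/38)
j=1 picked index 1: u0 ∈ [-11/152, 25/152)
j=2 picked index 2: u0 ∈ [3/76, 9/76)
j=3 picked index 3: u0 ∈ [-1/152, 35/152)
j=4 picked index 3: u0 ∈ [-5/38, 2/19)
j=5 picked index 6: u0 ∈ [5/152, 25/152)
j=6 picked index 7: u0 ∈ [3/76, 1/4)
j=7 picked index 7: u0 ∈ [-13/152, 1/8)
intersection: [1/19, 2/19)

1/19 2/19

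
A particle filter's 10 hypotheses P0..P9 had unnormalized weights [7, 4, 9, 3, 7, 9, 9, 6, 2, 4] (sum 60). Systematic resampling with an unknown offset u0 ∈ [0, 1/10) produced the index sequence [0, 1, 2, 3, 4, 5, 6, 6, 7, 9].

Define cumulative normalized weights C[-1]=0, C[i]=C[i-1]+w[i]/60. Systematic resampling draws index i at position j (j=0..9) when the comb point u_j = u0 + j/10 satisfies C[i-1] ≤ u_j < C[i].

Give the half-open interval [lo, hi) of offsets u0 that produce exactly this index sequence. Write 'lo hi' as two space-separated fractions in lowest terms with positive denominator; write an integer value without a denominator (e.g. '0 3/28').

C = [7/60, 11/60, 1/3, 23/60, 1/2, 13/20, 4/5, 9/10, 14/15, 1]
j=0 picked index 0: u0 ∈ [0, 7/60)
j=1 picked index 1: u0 ∈ [1/60, 1/12)
j=2 picked index 2: u0 ∈ [-1/60, 2/15)
j=3 picked index 3: u0 ∈ [1/30, 1/12)
j=4 picked index 4: u0 ∈ [-1/60, 1/10)
j=5 picked index 5: u0 ∈ [0, 3/20)
j=6 picked index 6: u0 ∈ [1/20, 1/5)
j=7 picked index 6: u0 ∈ [-1/20, 1/10)
j=8 picked index 7: u0 ∈ [0, 1/10)
j=9 picked index 9: u0 ∈ [1/30, 1/10)
intersection: [1/20, 1/12)

1/20 1/12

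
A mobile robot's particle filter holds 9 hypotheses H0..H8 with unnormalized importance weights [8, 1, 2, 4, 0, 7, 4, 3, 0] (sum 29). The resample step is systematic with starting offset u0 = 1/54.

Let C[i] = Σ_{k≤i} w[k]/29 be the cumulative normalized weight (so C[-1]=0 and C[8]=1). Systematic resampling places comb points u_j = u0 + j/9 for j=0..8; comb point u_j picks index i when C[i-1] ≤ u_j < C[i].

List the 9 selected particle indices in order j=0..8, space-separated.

C = [8/29, 9/29, 11/29, 15/29, 15/29, 22/29, 26/29, 1, 1]
j=0: u_0=1/54 ∈ [0, 8/29) → index 0
j=1: u_1=7/54 ∈ [0, 8/29) → index 0
j=2: u_2=13/54 ∈ [0, 8/29) → index 0
j=3: u_3=19/54 ∈ [9/29, 11/29) → index 2
j=4: u_4=25/54 ∈ [11/29, 15/29) → index 3
j=5: u_5=31/54 ∈ [15/29, 22/29) → index 5
j=6: u_6=37/54 ∈ [15/29, 22/29) → index 5
j=7: u_7=43/54 ∈ [22/29, 26/29) → index 6
j=8: u_8=49/54 ∈ [26/29, 1) → index 7

0 0 0 2 3 5 5 6 7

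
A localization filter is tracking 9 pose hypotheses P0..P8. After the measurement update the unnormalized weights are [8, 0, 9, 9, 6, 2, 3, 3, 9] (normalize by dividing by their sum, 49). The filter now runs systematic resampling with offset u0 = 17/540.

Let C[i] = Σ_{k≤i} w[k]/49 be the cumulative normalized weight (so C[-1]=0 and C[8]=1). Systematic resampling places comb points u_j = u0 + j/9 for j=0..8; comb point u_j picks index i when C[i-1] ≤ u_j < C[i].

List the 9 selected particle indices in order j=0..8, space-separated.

C = [8/49, 8/49, 17/49, 26/49, 32/49, 34/49, 37/49, 40/49, 1]
j=0: u_0=17/540 ∈ [0, 8/49) → index 0
j=1: u_1=77/540 ∈ [0, 8/49) → index 0
j=2: u_2=137/540 ∈ [8/49, 17/49) → index 2
j=3: u_3=197/540 ∈ [17/49, 26/49) → index 3
j=4: u_4=257/540 ∈ [17/49, 26/49) → index 3
j=5: u_5=317/540 ∈ [26/49, 32/49) → index 4
j=6: u_6=377/540 ∈ [34/49, 37/49) → index 6
j=7: u_7=437/540 ∈ [37/49, 40/49) → index 7
j=8: u_8=497/540 ∈ [40/49, 1) → index 8

0 0 2 3 3 4 6 7 8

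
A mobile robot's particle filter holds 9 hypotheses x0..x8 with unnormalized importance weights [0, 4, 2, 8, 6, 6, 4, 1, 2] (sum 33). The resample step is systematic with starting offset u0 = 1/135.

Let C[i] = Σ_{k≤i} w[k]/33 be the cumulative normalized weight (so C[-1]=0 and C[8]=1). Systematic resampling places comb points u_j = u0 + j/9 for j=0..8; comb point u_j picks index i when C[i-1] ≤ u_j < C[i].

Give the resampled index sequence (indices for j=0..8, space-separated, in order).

C = [0, 4/33, 2/11, 14/33, 20/33, 26/33, 10/11, 31/33, 1]
j=0: u_0=1/135 ∈ [0, 4/33) → index 1
j=1: u_1=16/135 ∈ [0, 4/33) → index 1
j=2: u_2=31/135 ∈ [2/11, 14/33) → index 3
j=3: u_3=46/135 ∈ [2/11, 14/33) → index 3
j=4: u_4=61/135 ∈ [14/33, 20/33) → index 4
j=5: u_5=76/135 ∈ [14/33, 20/33) → index 4
j=6: u_6=91/135 ∈ [20/33, 26/33) → index 5
j=7: u_7=106/135 ∈ [20/33, 26/33) → index 5
j=8: u_8=121/135 ∈ [26/33, 10/11) → index 6

1 1 3 3 4 4 5 5 6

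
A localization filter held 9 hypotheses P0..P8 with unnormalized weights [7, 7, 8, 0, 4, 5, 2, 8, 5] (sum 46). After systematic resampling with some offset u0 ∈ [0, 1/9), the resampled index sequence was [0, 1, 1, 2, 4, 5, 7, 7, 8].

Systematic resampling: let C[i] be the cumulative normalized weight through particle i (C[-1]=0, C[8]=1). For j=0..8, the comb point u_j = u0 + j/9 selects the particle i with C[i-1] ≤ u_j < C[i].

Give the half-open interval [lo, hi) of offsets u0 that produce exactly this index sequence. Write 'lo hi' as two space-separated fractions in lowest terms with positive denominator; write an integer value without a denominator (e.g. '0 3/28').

7/138 17/207

C = [7/46, 7/23, 11/23, 11/23, 13/23, 31/46, 33/46, 41/46, 1]
j=0 picked index 0: u0 ∈ [0, 7/46)
j=1 picked index 1: u0 ∈ [17/414, 40/207)
j=2 picked index 1: u0 ∈ [-29/414, 17/207)
j=3 picked index 2: u0 ∈ [-2/69, 10/69)
j=4 picked index 4: u0 ∈ [7/207, 25/207)
j=5 picked index 5: u0 ∈ [2/207, 49/414)
j=6 picked index 7: u0 ∈ [7/138, 31/138)
j=7 picked index 7: u0 ∈ [-25/414, 47/414)
j=8 picked index 8: u0 ∈ [1/414, 1/9)
intersection: [7/138, 17/207)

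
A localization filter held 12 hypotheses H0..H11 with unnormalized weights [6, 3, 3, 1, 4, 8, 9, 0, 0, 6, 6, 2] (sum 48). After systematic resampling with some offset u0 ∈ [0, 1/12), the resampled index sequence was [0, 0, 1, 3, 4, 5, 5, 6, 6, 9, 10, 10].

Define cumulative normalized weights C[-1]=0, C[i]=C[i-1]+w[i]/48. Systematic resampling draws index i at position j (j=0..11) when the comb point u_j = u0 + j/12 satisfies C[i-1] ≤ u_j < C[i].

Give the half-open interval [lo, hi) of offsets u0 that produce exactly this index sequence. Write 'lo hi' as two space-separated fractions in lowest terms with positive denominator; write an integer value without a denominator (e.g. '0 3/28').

0 1/48

C = [1/8, 3/16, 1/4, 13/48, 17/48, 25/48, 17/24, 17/24, 17/24, 5/6, 23/24, 1]
j=0 picked index 0: u0 ∈ [0, 1/8)
j=1 picked index 0: u0 ∈ [-1/12, 1/24)
j=2 picked index 1: u0 ∈ [-1/24, 1/48)
j=3 picked index 3: u0 ∈ [0, 1/48)
j=4 picked index 4: u0 ∈ [-1/16, 1/48)
j=5 picked index 5: u0 ∈ [-1/16, 5/48)
j=6 picked index 5: u0 ∈ [-7/48, 1/48)
j=7 picked index 6: u0 ∈ [-1/16, 1/8)
j=8 picked index 6: u0 ∈ [-7/48, 1/24)
j=9 picked index 9: u0 ∈ [-1/24, 1/12)
j=10 picked index 10: u0 ∈ [0, 1/8)
j=11 picked index 10: u0 ∈ [-1/12, 1/24)
intersection: [0, 1/48)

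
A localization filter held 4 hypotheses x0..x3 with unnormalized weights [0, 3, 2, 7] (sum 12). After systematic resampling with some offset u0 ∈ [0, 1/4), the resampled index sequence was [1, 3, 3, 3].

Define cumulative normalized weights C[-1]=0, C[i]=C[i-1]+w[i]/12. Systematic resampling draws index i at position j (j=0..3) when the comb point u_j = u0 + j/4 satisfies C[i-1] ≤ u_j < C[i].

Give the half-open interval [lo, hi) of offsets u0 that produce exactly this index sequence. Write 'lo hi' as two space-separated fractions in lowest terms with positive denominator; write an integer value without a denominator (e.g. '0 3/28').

C = [0, 1/4, 5/12, 1]
j=0 picked index 1: u0 ∈ [0, 1/4)
j=1 picked index 3: u0 ∈ [1/6, 3/4)
j=2 picked index 3: u0 ∈ [-1/12, 1/2)
j=3 picked index 3: u0 ∈ [-1/3, 1/4)
intersection: [1/6, 1/4)

1/6 1/4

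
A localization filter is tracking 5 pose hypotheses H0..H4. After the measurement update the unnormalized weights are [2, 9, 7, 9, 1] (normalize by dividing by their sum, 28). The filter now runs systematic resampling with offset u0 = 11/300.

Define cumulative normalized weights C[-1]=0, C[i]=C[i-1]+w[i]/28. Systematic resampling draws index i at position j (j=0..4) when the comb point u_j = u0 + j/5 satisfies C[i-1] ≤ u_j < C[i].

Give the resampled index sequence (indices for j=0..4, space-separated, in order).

0 1 2 2 3

C = [1/14, 11/28, 9/14, 27/28, 1]
j=0: u_0=11/300 ∈ [0, 1/14) → index 0
j=1: u_1=71/300 ∈ [1/14, 11/28) → index 1
j=2: u_2=131/300 ∈ [11/28, 9/14) → index 2
j=3: u_3=191/300 ∈ [11/28, 9/14) → index 2
j=4: u_4=251/300 ∈ [9/14, 27/28) → index 3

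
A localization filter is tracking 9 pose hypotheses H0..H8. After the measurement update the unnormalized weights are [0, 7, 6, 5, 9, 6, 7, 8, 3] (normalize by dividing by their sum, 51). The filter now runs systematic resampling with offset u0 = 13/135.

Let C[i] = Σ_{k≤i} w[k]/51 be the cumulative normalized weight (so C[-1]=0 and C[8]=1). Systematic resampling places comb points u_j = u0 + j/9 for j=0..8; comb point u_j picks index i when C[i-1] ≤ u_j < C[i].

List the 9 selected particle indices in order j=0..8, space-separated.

C = [0, 7/51, 13/51, 6/17, 9/17, 11/17, 40/51, 16/17, 1]
j=0: u_0=13/135 ∈ [0, 7/51) → index 1
j=1: u_1=28/135 ∈ [7/51, 13/51) → index 2
j=2: u_2=43/135 ∈ [13/51, 6/17) → index 3
j=3: u_3=58/135 ∈ [6/17, 9/17) → index 4
j=4: u_4=73/135 ∈ [9/17, 11/17) → index 5
j=5: u_5=88/135 ∈ [11/17, 40/51) → index 6
j=6: u_6=103/135 ∈ [11/17, 40/51) → index 6
j=7: u_7=118/135 ∈ [40/51, 16/17) → index 7
j=8: u_8=133/135 ∈ [16/17, 1) → index 8

1 2 3 4 5 6 6 7 8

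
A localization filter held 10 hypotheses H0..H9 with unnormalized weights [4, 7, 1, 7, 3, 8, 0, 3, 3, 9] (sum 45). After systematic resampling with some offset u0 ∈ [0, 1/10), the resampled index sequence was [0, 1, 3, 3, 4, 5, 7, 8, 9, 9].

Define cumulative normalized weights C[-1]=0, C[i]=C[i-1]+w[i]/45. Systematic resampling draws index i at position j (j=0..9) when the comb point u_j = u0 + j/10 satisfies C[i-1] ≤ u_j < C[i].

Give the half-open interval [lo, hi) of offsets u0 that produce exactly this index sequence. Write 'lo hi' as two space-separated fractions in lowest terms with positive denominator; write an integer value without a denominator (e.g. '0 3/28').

1/15 4/45

C = [4/45, 11/45, 4/15, 19/45, 22/45, 2/3, 2/3, 11/15, 4/5, 1]
j=0 picked index 0: u0 ∈ [0, 4/45)
j=1 picked index 1: u0 ∈ [-1/90, 13/90)
j=2 picked index 3: u0 ∈ [1/15, 2/9)
j=3 picked index 3: u0 ∈ [-1/30, 11/90)
j=4 picked index 4: u0 ∈ [1/45, 4/45)
j=5 picked index 5: u0 ∈ [-1/90, 1/6)
j=6 picked index 7: u0 ∈ [1/15, 2/15)
j=7 picked index 8: u0 ∈ [1/30, 1/10)
j=8 picked index 9: u0 ∈ [0, 1/5)
j=9 picked index 9: u0 ∈ [-1/10, 1/10)
intersection: [1/15, 4/45)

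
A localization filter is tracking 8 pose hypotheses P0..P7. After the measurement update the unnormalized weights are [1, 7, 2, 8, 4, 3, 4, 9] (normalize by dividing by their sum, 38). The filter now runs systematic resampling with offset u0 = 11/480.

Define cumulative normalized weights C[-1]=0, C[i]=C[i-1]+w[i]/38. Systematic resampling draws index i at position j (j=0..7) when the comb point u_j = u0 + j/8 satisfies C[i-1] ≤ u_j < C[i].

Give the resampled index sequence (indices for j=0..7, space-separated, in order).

C = [1/38, 4/19, 5/19, 9/19, 11/19, 25/38, 29/38, 1]
j=0: u_0=11/480 ∈ [0, 1/38) → index 0
j=1: u_1=71/480 ∈ [1/38, 4/19) → index 1
j=2: u_2=131/480 ∈ [5/19, 9/19) → index 3
j=3: u_3=191/480 ∈ [5/19, 9/19) → index 3
j=4: u_4=251/480 ∈ [9/19, 11/19) → index 4
j=5: u_5=311/480 ∈ [11/19, 25/38) → index 5
j=6: u_6=371/480 ∈ [29/38, 1) → index 7
j=7: u_7=431/480 ∈ [29/38, 1) → index 7

0 1 3 3 4 5 7 7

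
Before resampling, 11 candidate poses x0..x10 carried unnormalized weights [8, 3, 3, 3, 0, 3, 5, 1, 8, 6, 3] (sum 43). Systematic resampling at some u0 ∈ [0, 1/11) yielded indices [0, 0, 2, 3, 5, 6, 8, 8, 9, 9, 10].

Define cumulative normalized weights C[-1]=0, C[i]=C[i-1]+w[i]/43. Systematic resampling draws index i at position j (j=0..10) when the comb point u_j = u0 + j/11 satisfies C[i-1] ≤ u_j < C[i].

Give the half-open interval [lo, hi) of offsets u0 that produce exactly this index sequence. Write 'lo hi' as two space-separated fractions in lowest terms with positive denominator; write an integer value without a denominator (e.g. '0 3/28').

35/473 1/11

C = [8/43, 11/43, 14/43, 17/43, 17/43, 20/43, 25/43, 26/43, 34/43, 40/43, 1]
j=0 picked index 0: u0 ∈ [0, 8/43)
j=1 picked index 0: u0 ∈ [-1/11, 45/473)
j=2 picked index 2: u0 ∈ [35/473, 68/473)
j=3 picked index 3: u0 ∈ [25/473, 58/473)
j=4 picked index 5: u0 ∈ [15/473, 48/473)
j=5 picked index 6: u0 ∈ [5/473, 60/473)
j=6 picked index 8: u0 ∈ [28/473, 116/473)
j=7 picked index 8: u0 ∈ [-15/473, 73/473)
j=8 picked index 9: u0 ∈ [30/473, 96/473)
j=9 picked index 9: u0 ∈ [-13/473, 53/473)
j=10 picked index 10: u0 ∈ [10/473, 1/11)
intersection: [35/473, 1/11)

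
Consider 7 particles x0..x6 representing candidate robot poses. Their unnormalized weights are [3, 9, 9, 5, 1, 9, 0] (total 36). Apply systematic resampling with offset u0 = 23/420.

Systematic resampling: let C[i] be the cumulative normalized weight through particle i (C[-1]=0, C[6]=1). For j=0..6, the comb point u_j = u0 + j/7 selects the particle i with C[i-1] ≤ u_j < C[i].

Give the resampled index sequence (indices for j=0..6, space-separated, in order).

0 1 2 2 3 5 5

C = [1/12, 1/3, 7/12, 13/18, 3/4, 1, 1]
j=0: u_0=23/420 ∈ [0, 1/12) → index 0
j=1: u_1=83/420 ∈ [1/12, 1/3) → index 1
j=2: u_2=143/420 ∈ [1/3, 7/12) → index 2
j=3: u_3=29/60 ∈ [1/3, 7/12) → index 2
j=4: u_4=263/420 ∈ [7/12, 13/18) → index 3
j=5: u_5=323/420 ∈ [3/4, 1) → index 5
j=6: u_6=383/420 ∈ [3/4, 1) → index 5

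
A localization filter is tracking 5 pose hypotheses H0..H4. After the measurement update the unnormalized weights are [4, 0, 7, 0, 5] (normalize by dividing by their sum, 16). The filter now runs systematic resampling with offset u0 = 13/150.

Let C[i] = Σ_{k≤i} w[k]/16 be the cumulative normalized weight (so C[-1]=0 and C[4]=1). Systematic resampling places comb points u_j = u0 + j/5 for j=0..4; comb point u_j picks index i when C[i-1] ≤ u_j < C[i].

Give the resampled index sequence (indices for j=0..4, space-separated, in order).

0 2 2 2 4

C = [1/4, 1/4, 11/16, 11/16, 1]
j=0: u_0=13/150 ∈ [0, 1/4) → index 0
j=1: u_1=43/150 ∈ [1/4, 11/16) → index 2
j=2: u_2=73/150 ∈ [1/4, 11/16) → index 2
j=3: u_3=103/150 ∈ [1/4, 11/16) → index 2
j=4: u_4=133/150 ∈ [11/16, 1) → index 4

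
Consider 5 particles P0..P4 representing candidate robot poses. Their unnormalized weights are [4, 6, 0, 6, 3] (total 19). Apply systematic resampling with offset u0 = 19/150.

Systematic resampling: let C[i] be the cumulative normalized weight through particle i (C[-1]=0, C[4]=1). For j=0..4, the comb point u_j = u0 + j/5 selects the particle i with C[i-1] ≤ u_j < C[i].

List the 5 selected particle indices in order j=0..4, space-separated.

C = [4/19, 10/19, 10/19, 16/19, 1]
j=0: u_0=19/150 ∈ [0, 4/19) → index 0
j=1: u_1=49/150 ∈ [4/19, 10/19) → index 1
j=2: u_2=79/150 ∈ [10/19, 16/19) → index 3
j=3: u_3=109/150 ∈ [10/19, 16/19) → index 3
j=4: u_4=139/150 ∈ [16/19, 1) → index 4

0 1 3 3 4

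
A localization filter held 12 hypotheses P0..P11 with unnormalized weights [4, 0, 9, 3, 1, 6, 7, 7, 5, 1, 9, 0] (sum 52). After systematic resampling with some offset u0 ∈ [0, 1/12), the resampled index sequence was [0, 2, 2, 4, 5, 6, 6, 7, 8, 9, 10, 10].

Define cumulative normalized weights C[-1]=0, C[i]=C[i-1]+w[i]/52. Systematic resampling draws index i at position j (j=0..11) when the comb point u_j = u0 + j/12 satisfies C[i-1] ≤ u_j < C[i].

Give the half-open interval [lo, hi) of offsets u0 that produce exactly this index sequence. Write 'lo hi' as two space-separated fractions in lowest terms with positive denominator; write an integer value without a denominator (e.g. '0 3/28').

3/52 1/13

C = [1/13, 1/13, 1/4, 4/13, 17/52, 23/52, 15/26, 37/52, 21/26, 43/52, 1, 1]
j=0 picked index 0: u0 ∈ [0, 1/13)
j=1 picked index 2: u0 ∈ [-1/156, 1/6)
j=2 picked index 2: u0 ∈ [-7/78, 1/12)
j=3 picked index 4: u0 ∈ [3/52, 1/13)
j=4 picked index 5: u0 ∈ [-1/156, 17/156)
j=5 picked index 6: u0 ∈ [1/39, 25/156)
j=6 picked index 6: u0 ∈ [-3/52, 1/13)
j=7 picked index 7: u0 ∈ [-1/156, 5/39)
j=8 picked index 8: u0 ∈ [7/156, 11/78)
j=9 picked index 9: u0 ∈ [3/52, 1/13)
j=10 picked index 10: u0 ∈ [-1/156, 1/6)
j=11 picked index 10: u0 ∈ [-7/78, 1/12)
intersection: [3/52, 1/13)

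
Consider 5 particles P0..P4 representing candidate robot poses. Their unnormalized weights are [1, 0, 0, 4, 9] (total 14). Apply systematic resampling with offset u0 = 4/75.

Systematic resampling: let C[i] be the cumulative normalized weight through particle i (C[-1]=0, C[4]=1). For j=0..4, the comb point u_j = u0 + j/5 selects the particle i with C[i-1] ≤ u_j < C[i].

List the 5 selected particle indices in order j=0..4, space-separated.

C = [1/14, 1/14, 1/14, 5/14, 1]
j=0: u_0=4/75 ∈ [0, 1/14) → index 0
j=1: u_1=19/75 ∈ [1/14, 5/14) → index 3
j=2: u_2=34/75 ∈ [5/14, 1) → index 4
j=3: u_3=49/75 ∈ [5/14, 1) → index 4
j=4: u_4=64/75 ∈ [5/14, 1) → index 4

0 3 4 4 4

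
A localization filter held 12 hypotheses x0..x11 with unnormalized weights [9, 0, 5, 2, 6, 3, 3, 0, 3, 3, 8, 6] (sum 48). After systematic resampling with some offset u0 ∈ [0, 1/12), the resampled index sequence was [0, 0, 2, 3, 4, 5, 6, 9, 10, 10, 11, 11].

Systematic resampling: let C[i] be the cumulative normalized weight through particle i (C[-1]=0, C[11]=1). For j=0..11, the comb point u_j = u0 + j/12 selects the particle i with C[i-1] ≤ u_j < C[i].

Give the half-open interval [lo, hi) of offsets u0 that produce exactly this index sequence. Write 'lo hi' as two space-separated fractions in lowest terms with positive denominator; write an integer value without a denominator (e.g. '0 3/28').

C = [3/16, 3/16, 7/24, 1/3, 11/24, 25/48, 7/12, 7/12, 31/48, 17/24, 7/8, 1]
j=0 picked index 0: u0 ∈ [0, 3/16)
j=1 picked index 0: u0 ∈ [-1/12, 5/48)
j=2 picked index 2: u0 ∈ [1/48, 1/8)
j=3 picked index 3: u0 ∈ [1/24, 1/12)
j=4 picked index 4: u0 ∈ [0, 1/8)
j=5 picked index 5: u0 ∈ [1/24, 5/48)
j=6 picked index 6: u0 ∈ [1/48, 1/12)
j=7 picked index 9: u0 ∈ [1/16, 1/8)
j=8 picked index 10: u0 ∈ [1/24, 5/24)
j=9 picked index 10: u0 ∈ [-1/24, 1/8)
j=10 picked index 11: u0 ∈ [1/24, 1/6)
j=11 picked index 11: u0 ∈ [-1/24, 1/12)
intersection: [1/16, 1/12)

1/16 1/12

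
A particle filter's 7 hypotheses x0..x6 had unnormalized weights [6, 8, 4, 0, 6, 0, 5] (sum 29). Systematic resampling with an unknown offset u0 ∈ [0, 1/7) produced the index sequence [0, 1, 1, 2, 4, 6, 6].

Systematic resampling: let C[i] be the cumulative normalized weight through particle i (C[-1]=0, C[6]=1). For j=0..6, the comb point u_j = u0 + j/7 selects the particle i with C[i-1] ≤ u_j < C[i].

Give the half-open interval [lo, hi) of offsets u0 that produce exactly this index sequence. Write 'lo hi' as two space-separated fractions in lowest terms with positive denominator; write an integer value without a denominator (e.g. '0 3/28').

23/203 1/7

C = [6/29, 14/29, 18/29, 18/29, 24/29, 24/29, 1]
j=0 picked index 0: u0 ∈ [0, 6/29)
j=1 picked index 1: u0 ∈ [13/203, 69/203)
j=2 picked index 1: u0 ∈ [-16/203, 40/203)
j=3 picked index 2: u0 ∈ [11/203, 39/203)
j=4 picked index 4: u0 ∈ [10/203, 52/203)
j=5 picked index 6: u0 ∈ [23/203, 2/7)
j=6 picked index 6: u0 ∈ [-6/203, 1/7)
intersection: [23/203, 1/7)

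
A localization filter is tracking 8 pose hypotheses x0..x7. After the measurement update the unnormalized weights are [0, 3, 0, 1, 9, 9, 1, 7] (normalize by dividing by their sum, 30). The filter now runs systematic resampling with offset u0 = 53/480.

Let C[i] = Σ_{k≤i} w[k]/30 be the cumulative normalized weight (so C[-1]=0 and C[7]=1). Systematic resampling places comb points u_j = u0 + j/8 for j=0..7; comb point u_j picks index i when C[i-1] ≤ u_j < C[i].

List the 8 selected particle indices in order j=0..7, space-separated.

C = [0, 1/10, 1/10, 2/15, 13/30, 11/15, 23/30, 1]
j=0: u_0=53/480 ∈ [1/10, 2/15) → index 3
j=1: u_1=113/480 ∈ [2/15, 13/30) → index 4
j=2: u_2=173/480 ∈ [2/15, 13/30) → index 4
j=3: u_3=233/480 ∈ [13/30, 11/15) → index 5
j=4: u_4=293/480 ∈ [13/30, 11/15) → index 5
j=5: u_5=353/480 ∈ [11/15, 23/30) → index 6
j=6: u_6=413/480 ∈ [23/30, 1) → index 7
j=7: u_7=473/480 ∈ [23/30, 1) → index 7

3 4 4 5 5 6 7 7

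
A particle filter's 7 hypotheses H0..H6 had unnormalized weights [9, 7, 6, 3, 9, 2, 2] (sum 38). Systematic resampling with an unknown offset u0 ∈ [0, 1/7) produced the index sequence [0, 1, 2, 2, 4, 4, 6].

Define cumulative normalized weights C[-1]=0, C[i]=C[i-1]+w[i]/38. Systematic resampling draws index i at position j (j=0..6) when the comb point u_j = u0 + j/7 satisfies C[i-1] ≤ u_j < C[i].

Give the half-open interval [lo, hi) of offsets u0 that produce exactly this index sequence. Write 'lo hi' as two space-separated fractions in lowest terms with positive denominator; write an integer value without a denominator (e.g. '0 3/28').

18/133 1/7

C = [9/38, 8/19, 11/19, 25/38, 17/19, 18/19, 1]
j=0 picked index 0: u0 ∈ [0, 9/38)
j=1 picked index 1: u0 ∈ [25/266, 37/133)
j=2 picked index 2: u0 ∈ [18/133, 39/133)
j=3 picked index 2: u0 ∈ [-1/133, 20/133)
j=4 picked index 4: u0 ∈ [23/266, 43/133)
j=5 picked index 4: u0 ∈ [-15/266, 24/133)
j=6 picked index 6: u0 ∈ [12/133, 1/7)
intersection: [18/133, 1/7)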